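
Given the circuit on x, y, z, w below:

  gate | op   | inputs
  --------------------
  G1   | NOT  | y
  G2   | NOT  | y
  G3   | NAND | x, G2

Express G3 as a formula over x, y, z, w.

G2 = NOT y
G3 = x NAND G2 = x NAND NOT y

x NAND NOT y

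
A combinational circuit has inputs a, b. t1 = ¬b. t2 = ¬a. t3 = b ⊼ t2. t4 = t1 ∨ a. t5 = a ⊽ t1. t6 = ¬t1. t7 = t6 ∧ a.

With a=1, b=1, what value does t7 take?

1

t1 = ¬1 = 0
t6 = ¬0 = 1
t7 = 1 ∧ 1 = 1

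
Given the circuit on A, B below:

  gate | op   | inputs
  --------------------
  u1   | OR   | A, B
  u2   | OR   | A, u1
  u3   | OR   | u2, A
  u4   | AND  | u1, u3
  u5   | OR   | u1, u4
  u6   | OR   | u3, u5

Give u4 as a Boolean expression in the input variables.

(A OR B) AND ((A OR (A OR B)) OR A)

u1 = A OR B
u2 = A OR u1 = A OR (A OR B)
u3 = u2 OR A = (A OR (A OR B)) OR A
u4 = u1 AND u3 = (A OR B) AND ((A OR (A OR B)) OR A)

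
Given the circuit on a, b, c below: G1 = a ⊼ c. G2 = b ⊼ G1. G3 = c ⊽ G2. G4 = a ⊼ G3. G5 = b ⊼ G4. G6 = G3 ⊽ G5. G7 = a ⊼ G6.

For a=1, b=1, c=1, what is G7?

G1 = 1 ⊼ 1 = 0
G2 = 1 ⊼ 0 = 1
G3 = 1 ⊽ 1 = 0
G4 = 1 ⊼ 0 = 1
G5 = 1 ⊼ 1 = 0
G6 = 0 ⊽ 0 = 1
G7 = 1 ⊼ 1 = 0

0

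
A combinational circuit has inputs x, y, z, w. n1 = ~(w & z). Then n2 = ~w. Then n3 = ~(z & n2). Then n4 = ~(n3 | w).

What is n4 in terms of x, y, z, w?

~((~(z & ~w)) | w)

n2 = ~w
n3 = ~(z & n2) = ~(z & ~w)
n4 = ~(n3 | w) = ~((~(z & ~w)) | w)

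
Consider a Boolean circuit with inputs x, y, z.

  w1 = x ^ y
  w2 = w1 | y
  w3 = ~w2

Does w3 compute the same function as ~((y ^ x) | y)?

Yes

w1 = x ^ y
w2 = w1 | y = (x ^ y) | y
w3 = ~w2 = ~((x ^ y) | y)
At x=0, y=1, z=0: circuit gives 0, formula gives 0.
At x=0, y=0, z=0: circuit gives 1, formula gives 1.
Agrees on all 8 inputs.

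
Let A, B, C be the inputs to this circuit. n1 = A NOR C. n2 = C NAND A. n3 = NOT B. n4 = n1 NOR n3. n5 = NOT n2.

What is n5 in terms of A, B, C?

n2 = C NAND A
n5 = NOT n2 = NOT (C NAND A)

NOT (C NAND A)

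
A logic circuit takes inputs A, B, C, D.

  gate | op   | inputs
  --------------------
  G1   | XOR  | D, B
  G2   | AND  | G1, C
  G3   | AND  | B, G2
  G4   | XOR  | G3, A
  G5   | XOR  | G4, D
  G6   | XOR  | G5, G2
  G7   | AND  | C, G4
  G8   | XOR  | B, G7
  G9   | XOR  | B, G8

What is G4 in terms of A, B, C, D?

G1 = D XOR B
G2 = G1 AND C = (D XOR B) AND C
G3 = B AND G2 = B AND ((D XOR B) AND C)
G4 = G3 XOR A = (B AND ((D XOR B) AND C)) XOR A

(B AND ((D XOR B) AND C)) XOR A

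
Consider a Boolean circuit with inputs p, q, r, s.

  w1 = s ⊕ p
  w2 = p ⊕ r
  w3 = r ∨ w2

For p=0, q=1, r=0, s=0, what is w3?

w2 = 0 ⊕ 0 = 0
w3 = 0 ∨ 0 = 0

0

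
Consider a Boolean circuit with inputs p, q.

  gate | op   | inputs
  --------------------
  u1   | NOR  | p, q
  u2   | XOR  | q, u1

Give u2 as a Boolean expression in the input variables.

q XOR (p NOR q)

u1 = p NOR q
u2 = q XOR u1 = q XOR (p NOR q)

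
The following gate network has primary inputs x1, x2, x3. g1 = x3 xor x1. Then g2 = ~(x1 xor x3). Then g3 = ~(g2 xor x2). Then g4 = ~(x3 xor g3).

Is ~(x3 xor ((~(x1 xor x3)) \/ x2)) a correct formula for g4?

No

g2 = ~(x1 xor x3)
g3 = ~(g2 xor x2) = ~((~(x1 xor x3)) xor x2)
g4 = ~(x3 xor g3) = ~(x3 xor (~((~(x1 xor x3)) xor x2)))
At x1=0, x2=0, x3=0: circuit gives 1, formula gives 0.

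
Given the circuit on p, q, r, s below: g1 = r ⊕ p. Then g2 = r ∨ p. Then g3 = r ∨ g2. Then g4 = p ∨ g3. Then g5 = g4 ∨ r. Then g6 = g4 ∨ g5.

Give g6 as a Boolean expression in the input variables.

(p ∨ (r ∨ (r ∨ p))) ∨ ((p ∨ (r ∨ (r ∨ p))) ∨ r)

g2 = r ∨ p
g3 = r ∨ g2 = r ∨ (r ∨ p)
g4 = p ∨ g3 = p ∨ (r ∨ (r ∨ p))
g5 = g4 ∨ r = (p ∨ (r ∨ (r ∨ p))) ∨ r
g6 = g4 ∨ g5 = (p ∨ (r ∨ (r ∨ p))) ∨ ((p ∨ (r ∨ (r ∨ p))) ∨ r)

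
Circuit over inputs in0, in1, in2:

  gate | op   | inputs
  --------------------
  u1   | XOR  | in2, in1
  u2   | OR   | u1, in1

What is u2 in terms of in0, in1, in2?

(in2 XOR in1) OR in1

u1 = in2 XOR in1
u2 = u1 OR in1 = (in2 XOR in1) OR in1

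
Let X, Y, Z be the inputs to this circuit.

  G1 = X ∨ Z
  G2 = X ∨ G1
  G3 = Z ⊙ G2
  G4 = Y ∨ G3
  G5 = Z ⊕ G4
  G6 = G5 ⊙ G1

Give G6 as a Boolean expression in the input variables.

G1 = X ∨ Z
G2 = X ∨ G1 = X ∨ (X ∨ Z)
G3 = Z ⊙ G2 = Z ⊙ (X ∨ (X ∨ Z))
G4 = Y ∨ G3 = Y ∨ (Z ⊙ (X ∨ (X ∨ Z)))
G5 = Z ⊕ G4 = Z ⊕ (Y ∨ (Z ⊙ (X ∨ (X ∨ Z))))
G6 = G5 ⊙ G1 = (Z ⊕ (Y ∨ (Z ⊙ (X ∨ (X ∨ Z))))) ⊙ (X ∨ Z)

(Z ⊕ (Y ∨ (Z ⊙ (X ∨ (X ∨ Z))))) ⊙ (X ∨ Z)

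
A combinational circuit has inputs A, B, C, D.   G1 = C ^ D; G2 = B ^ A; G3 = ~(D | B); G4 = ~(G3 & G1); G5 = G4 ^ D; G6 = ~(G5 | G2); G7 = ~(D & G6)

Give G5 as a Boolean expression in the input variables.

(~((~(D | B)) & (C ^ D))) ^ D

G1 = C ^ D
G3 = ~(D | B)
G4 = ~(G3 & G1) = ~((~(D | B)) & (C ^ D))
G5 = G4 ^ D = (~((~(D | B)) & (C ^ D))) ^ D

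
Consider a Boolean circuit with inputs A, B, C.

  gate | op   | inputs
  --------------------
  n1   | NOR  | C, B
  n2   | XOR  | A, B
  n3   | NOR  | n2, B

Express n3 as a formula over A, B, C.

n2 = A XOR B
n3 = n2 NOR B = (A XOR B) NOR B

(A XOR B) NOR B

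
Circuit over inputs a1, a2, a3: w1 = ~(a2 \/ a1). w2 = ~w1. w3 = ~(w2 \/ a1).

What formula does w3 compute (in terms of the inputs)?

w1 = ~(a2 \/ a1)
w2 = ~w1 = ~(~(a2 \/ a1))
w3 = ~(w2 \/ a1) = ~(~(~(a2 \/ a1)) \/ a1)

~(~(~(a2 \/ a1)) \/ a1)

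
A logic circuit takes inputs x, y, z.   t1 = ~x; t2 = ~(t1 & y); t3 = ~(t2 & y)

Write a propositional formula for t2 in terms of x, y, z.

~(~x & y)

t1 = ~x
t2 = ~(t1 & y) = ~(~x & y)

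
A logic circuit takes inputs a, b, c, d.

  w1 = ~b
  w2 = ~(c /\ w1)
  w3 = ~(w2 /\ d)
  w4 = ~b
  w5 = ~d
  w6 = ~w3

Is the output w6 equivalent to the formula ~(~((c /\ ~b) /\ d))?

w1 = ~b
w2 = ~(c /\ w1) = ~(c /\ ~b)
w3 = ~(w2 /\ d) = ~((~(c /\ ~b)) /\ d)
w6 = ~w3 = ~(~((~(c /\ ~b)) /\ d))
At a=0, b=0, c=0, d=1: circuit gives 1, formula gives 0.

No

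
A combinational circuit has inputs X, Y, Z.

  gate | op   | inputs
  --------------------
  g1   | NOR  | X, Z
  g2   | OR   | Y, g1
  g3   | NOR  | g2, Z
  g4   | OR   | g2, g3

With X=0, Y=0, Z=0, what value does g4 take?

1

g1 = 0 NOR 0 = 1
g2 = 0 OR 1 = 1
g3 = 1 NOR 0 = 0
g4 = 1 OR 0 = 1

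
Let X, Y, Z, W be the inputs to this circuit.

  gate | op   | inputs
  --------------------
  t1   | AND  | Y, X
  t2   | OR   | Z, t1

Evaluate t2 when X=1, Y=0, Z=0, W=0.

0

t1 = 0 AND 1 = 0
t2 = 0 OR 0 = 0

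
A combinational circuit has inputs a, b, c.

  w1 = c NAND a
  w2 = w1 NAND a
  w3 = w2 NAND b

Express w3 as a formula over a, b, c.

((c NAND a) NAND a) NAND b

w1 = c NAND a
w2 = w1 NAND a = (c NAND a) NAND a
w3 = w2 NAND b = ((c NAND a) NAND a) NAND b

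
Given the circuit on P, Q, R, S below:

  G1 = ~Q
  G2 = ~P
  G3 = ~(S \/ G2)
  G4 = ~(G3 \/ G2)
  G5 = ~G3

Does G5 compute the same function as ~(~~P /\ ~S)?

Yes

G2 = ~P
G3 = ~(S \/ G2) = ~(S \/ ~P)
G5 = ~G3 = ~(~(S \/ ~P))
At P=1, Q=0, R=0, S=0: circuit gives 0, formula gives 0.
At P=0, Q=0, R=0, S=0: circuit gives 1, formula gives 1.
Agrees on all 16 inputs.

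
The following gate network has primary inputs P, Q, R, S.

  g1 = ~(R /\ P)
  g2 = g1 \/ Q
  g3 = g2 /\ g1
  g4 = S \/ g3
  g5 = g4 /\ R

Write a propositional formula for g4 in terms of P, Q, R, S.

g1 = ~(R /\ P)
g2 = g1 \/ Q = (~(R /\ P)) \/ Q
g3 = g2 /\ g1 = ((~(R /\ P)) \/ Q) /\ (~(R /\ P))
g4 = S \/ g3 = S \/ (((~(R /\ P)) \/ Q) /\ (~(R /\ P)))

S \/ (((~(R /\ P)) \/ Q) /\ (~(R /\ P)))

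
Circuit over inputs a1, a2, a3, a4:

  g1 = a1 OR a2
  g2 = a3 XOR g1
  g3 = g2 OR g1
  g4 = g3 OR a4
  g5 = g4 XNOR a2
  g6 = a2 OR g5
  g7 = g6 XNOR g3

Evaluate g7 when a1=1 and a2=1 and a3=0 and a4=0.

g1 = 1 OR 1 = 1
g2 = 0 XOR 1 = 1
g3 = 1 OR 1 = 1
g4 = 1 OR 0 = 1
g5 = 1 XNOR 1 = 1
g6 = 1 OR 1 = 1
g7 = 1 XNOR 1 = 1

1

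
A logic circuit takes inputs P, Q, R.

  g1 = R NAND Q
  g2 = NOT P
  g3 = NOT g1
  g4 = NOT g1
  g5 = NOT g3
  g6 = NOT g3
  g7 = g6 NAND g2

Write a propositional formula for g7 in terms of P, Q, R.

NOT NOT (R NAND Q) NAND NOT P

g1 = R NAND Q
g2 = NOT P
g3 = NOT g1 = NOT (R NAND Q)
g6 = NOT g3 = NOT NOT (R NAND Q)
g7 = g6 NAND g2 = NOT NOT (R NAND Q) NAND NOT P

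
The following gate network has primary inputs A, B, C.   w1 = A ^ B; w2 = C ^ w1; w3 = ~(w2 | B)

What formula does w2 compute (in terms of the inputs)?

w1 = A ^ B
w2 = C ^ w1 = C ^ (A ^ B)

C ^ (A ^ B)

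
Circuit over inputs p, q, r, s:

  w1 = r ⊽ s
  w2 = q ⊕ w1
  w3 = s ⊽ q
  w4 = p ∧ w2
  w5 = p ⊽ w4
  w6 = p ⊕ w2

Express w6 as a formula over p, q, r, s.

p ⊕ (q ⊕ (r ⊽ s))

w1 = r ⊽ s
w2 = q ⊕ w1 = q ⊕ (r ⊽ s)
w6 = p ⊕ w2 = p ⊕ (q ⊕ (r ⊽ s))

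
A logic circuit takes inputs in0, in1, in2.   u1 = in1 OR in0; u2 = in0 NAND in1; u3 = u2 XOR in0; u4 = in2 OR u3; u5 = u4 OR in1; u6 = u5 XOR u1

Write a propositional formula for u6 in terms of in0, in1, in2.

((in2 OR ((in0 NAND in1) XOR in0)) OR in1) XOR (in1 OR in0)

u1 = in1 OR in0
u2 = in0 NAND in1
u3 = u2 XOR in0 = (in0 NAND in1) XOR in0
u4 = in2 OR u3 = in2 OR ((in0 NAND in1) XOR in0)
u5 = u4 OR in1 = (in2 OR ((in0 NAND in1) XOR in0)) OR in1
u6 = u5 XOR u1 = ((in2 OR ((in0 NAND in1) XOR in0)) OR in1) XOR (in1 OR in0)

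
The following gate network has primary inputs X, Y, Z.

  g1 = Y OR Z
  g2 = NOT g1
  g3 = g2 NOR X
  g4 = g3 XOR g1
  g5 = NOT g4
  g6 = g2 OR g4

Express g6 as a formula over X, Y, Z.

g1 = Y OR Z
g2 = NOT g1 = NOT (Y OR Z)
g3 = g2 NOR X = NOT (Y OR Z) NOR X
g4 = g3 XOR g1 = (NOT (Y OR Z) NOR X) XOR (Y OR Z)
g6 = g2 OR g4 = NOT (Y OR Z) OR ((NOT (Y OR Z) NOR X) XOR (Y OR Z))

NOT (Y OR Z) OR ((NOT (Y OR Z) NOR X) XOR (Y OR Z))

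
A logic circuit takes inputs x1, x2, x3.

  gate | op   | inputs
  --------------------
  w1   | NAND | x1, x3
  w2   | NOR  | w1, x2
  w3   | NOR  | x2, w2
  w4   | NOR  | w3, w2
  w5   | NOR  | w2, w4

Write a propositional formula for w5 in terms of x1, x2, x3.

((x1 NAND x3) NOR x2) NOR ((x2 NOR ((x1 NAND x3) NOR x2)) NOR ((x1 NAND x3) NOR x2))

w1 = x1 NAND x3
w2 = w1 NOR x2 = (x1 NAND x3) NOR x2
w3 = x2 NOR w2 = x2 NOR ((x1 NAND x3) NOR x2)
w4 = w3 NOR w2 = (x2 NOR ((x1 NAND x3) NOR x2)) NOR ((x1 NAND x3) NOR x2)
w5 = w2 NOR w4 = ((x1 NAND x3) NOR x2) NOR ((x2 NOR ((x1 NAND x3) NOR x2)) NOR ((x1 NAND x3) NOR x2))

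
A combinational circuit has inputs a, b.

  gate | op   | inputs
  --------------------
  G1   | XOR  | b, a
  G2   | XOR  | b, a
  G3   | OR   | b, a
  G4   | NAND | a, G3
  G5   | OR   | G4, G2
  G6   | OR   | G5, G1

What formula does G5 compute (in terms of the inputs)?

(a NAND (b OR a)) OR (b XOR a)

G2 = b XOR a
G3 = b OR a
G4 = a NAND G3 = a NAND (b OR a)
G5 = G4 OR G2 = (a NAND (b OR a)) OR (b XOR a)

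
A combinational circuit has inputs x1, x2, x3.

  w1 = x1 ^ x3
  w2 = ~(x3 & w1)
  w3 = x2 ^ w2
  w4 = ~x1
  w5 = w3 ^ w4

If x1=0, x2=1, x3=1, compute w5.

0

w1 = 0 ^ 1 = 1
w2 = ~(1 & 1) = 0
w3 = 1 ^ 0 = 1
w4 = ~0 = 1
w5 = 1 ^ 1 = 0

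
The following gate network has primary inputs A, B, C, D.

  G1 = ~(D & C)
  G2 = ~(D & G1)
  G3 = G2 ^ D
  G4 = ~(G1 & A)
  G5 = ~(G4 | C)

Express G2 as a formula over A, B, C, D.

~(D & (~(D & C)))

G1 = ~(D & C)
G2 = ~(D & G1) = ~(D & (~(D & C)))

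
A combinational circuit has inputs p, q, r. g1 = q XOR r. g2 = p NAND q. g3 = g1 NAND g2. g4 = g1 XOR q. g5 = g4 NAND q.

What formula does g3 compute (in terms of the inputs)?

(q XOR r) NAND (p NAND q)

g1 = q XOR r
g2 = p NAND q
g3 = g1 NAND g2 = (q XOR r) NAND (p NAND q)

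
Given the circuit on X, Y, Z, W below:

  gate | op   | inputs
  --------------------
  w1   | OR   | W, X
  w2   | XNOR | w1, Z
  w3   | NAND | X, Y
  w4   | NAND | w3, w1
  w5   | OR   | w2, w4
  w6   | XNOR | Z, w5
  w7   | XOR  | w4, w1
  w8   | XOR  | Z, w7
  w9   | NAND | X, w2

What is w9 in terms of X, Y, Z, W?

X NAND ((W OR X) XNOR Z)

w1 = W OR X
w2 = w1 XNOR Z = (W OR X) XNOR Z
w9 = X NAND w2 = X NAND ((W OR X) XNOR Z)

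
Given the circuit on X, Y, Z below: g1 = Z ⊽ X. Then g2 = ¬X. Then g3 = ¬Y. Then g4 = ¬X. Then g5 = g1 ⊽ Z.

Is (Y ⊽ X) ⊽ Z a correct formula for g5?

No

g1 = Z ⊽ X
g5 = g1 ⊽ Z = (Z ⊽ X) ⊽ Z
At X=0, Y=1, Z=0: circuit gives 0, formula gives 1.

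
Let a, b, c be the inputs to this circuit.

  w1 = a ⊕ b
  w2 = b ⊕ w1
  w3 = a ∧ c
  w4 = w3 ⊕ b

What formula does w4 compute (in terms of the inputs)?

w3 = a ∧ c
w4 = w3 ⊕ b = (a ∧ c) ⊕ b

(a ∧ c) ⊕ b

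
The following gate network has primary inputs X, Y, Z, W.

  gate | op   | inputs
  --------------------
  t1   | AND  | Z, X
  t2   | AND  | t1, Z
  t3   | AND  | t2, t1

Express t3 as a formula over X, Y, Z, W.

t1 = Z AND X
t2 = t1 AND Z = (Z AND X) AND Z
t3 = t2 AND t1 = ((Z AND X) AND Z) AND (Z AND X)

((Z AND X) AND Z) AND (Z AND X)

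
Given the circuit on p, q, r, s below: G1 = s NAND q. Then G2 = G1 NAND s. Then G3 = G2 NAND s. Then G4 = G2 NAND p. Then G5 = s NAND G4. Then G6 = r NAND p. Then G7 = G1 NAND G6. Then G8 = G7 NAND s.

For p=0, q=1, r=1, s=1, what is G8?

G1 = 1 NAND 1 = 0
G6 = 1 NAND 0 = 1
G7 = 0 NAND 1 = 1
G8 = 1 NAND 1 = 0

0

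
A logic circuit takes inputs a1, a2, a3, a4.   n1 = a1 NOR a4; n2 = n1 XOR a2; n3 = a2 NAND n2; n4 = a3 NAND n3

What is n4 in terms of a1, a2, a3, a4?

n1 = a1 NOR a4
n2 = n1 XOR a2 = (a1 NOR a4) XOR a2
n3 = a2 NAND n2 = a2 NAND ((a1 NOR a4) XOR a2)
n4 = a3 NAND n3 = a3 NAND (a2 NAND ((a1 NOR a4) XOR a2))

a3 NAND (a2 NAND ((a1 NOR a4) XOR a2))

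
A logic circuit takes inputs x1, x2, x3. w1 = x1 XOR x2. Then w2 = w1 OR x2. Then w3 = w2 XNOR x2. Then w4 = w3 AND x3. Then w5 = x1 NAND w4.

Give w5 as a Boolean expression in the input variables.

x1 NAND ((((x1 XOR x2) OR x2) XNOR x2) AND x3)

w1 = x1 XOR x2
w2 = w1 OR x2 = (x1 XOR x2) OR x2
w3 = w2 XNOR x2 = ((x1 XOR x2) OR x2) XNOR x2
w4 = w3 AND x3 = (((x1 XOR x2) OR x2) XNOR x2) AND x3
w5 = x1 NAND w4 = x1 NAND ((((x1 XOR x2) OR x2) XNOR x2) AND x3)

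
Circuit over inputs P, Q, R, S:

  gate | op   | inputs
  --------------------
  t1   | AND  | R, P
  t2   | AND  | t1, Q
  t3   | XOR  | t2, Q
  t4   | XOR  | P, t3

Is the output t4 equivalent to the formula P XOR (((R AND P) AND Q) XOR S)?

No

t1 = R AND P
t2 = t1 AND Q = (R AND P) AND Q
t3 = t2 XOR Q = ((R AND P) AND Q) XOR Q
t4 = P XOR t3 = P XOR (((R AND P) AND Q) XOR Q)
At P=0, Q=0, R=0, S=1: circuit gives 0, formula gives 1.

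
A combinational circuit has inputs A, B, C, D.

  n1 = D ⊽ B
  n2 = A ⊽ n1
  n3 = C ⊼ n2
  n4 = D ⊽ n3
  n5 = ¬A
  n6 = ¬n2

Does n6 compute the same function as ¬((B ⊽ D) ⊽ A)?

n1 = D ⊽ B
n2 = A ⊽ n1 = A ⊽ (D ⊽ B)
n6 = ¬n2 = ¬(A ⊽ (D ⊽ B))
At A=0, B=0, C=0, D=1: circuit gives 0, formula gives 0.
At A=0, B=0, C=0, D=0: circuit gives 1, formula gives 1.
Agrees on all 16 inputs.

Yes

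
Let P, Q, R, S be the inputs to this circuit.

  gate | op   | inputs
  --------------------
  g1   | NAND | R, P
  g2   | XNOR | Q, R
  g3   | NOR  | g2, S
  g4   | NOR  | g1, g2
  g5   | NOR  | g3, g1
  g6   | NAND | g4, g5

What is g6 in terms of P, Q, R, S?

g1 = R NAND P
g2 = Q XNOR R
g3 = g2 NOR S = (Q XNOR R) NOR S
g4 = g1 NOR g2 = (R NAND P) NOR (Q XNOR R)
g5 = g3 NOR g1 = ((Q XNOR R) NOR S) NOR (R NAND P)
g6 = g4 NAND g5 = ((R NAND P) NOR (Q XNOR R)) NAND (((Q XNOR R) NOR S) NOR (R NAND P))

((R NAND P) NOR (Q XNOR R)) NAND (((Q XNOR R) NOR S) NOR (R NAND P))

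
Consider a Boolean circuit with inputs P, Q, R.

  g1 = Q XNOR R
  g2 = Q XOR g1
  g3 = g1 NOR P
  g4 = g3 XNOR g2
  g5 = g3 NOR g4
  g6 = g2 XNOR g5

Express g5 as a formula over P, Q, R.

((Q XNOR R) NOR P) NOR (((Q XNOR R) NOR P) XNOR (Q XOR (Q XNOR R)))

g1 = Q XNOR R
g2 = Q XOR g1 = Q XOR (Q XNOR R)
g3 = g1 NOR P = (Q XNOR R) NOR P
g4 = g3 XNOR g2 = ((Q XNOR R) NOR P) XNOR (Q XOR (Q XNOR R))
g5 = g3 NOR g4 = ((Q XNOR R) NOR P) NOR (((Q XNOR R) NOR P) XNOR (Q XOR (Q XNOR R)))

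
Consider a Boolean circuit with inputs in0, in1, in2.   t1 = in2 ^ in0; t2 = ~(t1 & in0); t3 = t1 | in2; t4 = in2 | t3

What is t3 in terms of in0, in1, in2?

t1 = in2 ^ in0
t3 = t1 | in2 = (in2 ^ in0) | in2

(in2 ^ in0) | in2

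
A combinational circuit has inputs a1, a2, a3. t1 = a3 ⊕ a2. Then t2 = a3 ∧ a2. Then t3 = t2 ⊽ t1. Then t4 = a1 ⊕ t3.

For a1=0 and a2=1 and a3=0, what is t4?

0

t1 = 0 ⊕ 1 = 1
t2 = 0 ∧ 1 = 0
t3 = 0 ⊽ 1 = 0
t4 = 0 ⊕ 0 = 0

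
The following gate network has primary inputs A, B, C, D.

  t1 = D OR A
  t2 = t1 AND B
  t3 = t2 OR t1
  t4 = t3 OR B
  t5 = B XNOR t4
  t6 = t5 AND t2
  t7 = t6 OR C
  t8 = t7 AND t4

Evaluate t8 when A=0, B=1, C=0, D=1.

1

t1 = 1 OR 0 = 1
t2 = 1 AND 1 = 1
t3 = 1 OR 1 = 1
t4 = 1 OR 1 = 1
t5 = 1 XNOR 1 = 1
t6 = 1 AND 1 = 1
t7 = 1 OR 0 = 1
t8 = 1 AND 1 = 1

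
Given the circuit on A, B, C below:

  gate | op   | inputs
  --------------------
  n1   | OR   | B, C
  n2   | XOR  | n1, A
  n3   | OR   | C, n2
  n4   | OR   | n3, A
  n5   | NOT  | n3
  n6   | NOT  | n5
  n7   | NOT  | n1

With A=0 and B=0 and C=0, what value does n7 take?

n1 = 0 OR 0 = 0
n7 = NOT 0 = 1

1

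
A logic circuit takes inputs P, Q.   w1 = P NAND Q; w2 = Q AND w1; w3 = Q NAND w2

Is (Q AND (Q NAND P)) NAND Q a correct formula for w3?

Yes

w1 = P NAND Q
w2 = Q AND w1 = Q AND (P NAND Q)
w3 = Q NAND w2 = Q NAND (Q AND (P NAND Q))
At P=0, Q=1: circuit gives 0, formula gives 0.
At P=0, Q=0: circuit gives 1, formula gives 1.
Agrees on all 4 inputs.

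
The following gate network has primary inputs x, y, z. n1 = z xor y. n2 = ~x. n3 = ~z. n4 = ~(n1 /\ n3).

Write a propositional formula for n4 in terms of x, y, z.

~((z xor y) /\ ~z)

n1 = z xor y
n3 = ~z
n4 = ~(n1 /\ n3) = ~((z xor y) /\ ~z)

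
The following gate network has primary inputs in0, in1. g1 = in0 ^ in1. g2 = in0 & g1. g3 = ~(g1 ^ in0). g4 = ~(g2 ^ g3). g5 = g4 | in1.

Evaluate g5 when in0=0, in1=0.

0

g1 = 0 ^ 0 = 0
g2 = 0 & 0 = 0
g3 = ~(0 ^ 0) = 1
g4 = ~(0 ^ 1) = 0
g5 = 0 | 0 = 0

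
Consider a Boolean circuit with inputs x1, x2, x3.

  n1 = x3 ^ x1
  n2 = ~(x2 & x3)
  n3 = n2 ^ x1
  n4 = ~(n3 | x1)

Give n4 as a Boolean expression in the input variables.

n2 = ~(x2 & x3)
n3 = n2 ^ x1 = (~(x2 & x3)) ^ x1
n4 = ~(n3 | x1) = ~(((~(x2 & x3)) ^ x1) | x1)

~(((~(x2 & x3)) ^ x1) | x1)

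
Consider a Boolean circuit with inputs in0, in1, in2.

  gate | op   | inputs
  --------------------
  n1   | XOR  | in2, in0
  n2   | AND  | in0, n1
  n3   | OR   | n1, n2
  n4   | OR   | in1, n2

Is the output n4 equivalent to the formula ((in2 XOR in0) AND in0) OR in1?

Yes

n1 = in2 XOR in0
n2 = in0 AND n1 = in0 AND (in2 XOR in0)
n4 = in1 OR n2 = in1 OR (in0 AND (in2 XOR in0))
At in0=0, in1=0, in2=0: circuit gives 0, formula gives 0.
At in0=0, in1=1, in2=0: circuit gives 1, formula gives 1.
Agrees on all 8 inputs.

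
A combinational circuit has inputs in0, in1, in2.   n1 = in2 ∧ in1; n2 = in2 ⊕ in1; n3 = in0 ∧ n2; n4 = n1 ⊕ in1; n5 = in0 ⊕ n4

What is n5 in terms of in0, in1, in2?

n1 = in2 ∧ in1
n4 = n1 ⊕ in1 = (in2 ∧ in1) ⊕ in1
n5 = in0 ⊕ n4 = in0 ⊕ ((in2 ∧ in1) ⊕ in1)

in0 ⊕ ((in2 ∧ in1) ⊕ in1)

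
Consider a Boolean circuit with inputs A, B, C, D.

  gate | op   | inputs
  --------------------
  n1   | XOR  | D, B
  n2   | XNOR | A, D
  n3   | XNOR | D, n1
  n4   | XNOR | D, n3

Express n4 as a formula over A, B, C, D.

n1 = D XOR B
n3 = D XNOR n1 = D XNOR (D XOR B)
n4 = D XNOR n3 = D XNOR (D XNOR (D XOR B))

D XNOR (D XNOR (D XOR B))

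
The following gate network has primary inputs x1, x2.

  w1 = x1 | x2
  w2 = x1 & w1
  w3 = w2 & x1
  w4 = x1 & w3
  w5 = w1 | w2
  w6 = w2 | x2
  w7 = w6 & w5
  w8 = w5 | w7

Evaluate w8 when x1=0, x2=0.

0

w1 = 0 | 0 = 0
w2 = 0 & 0 = 0
w5 = 0 | 0 = 0
w6 = 0 | 0 = 0
w7 = 0 & 0 = 0
w8 = 0 | 0 = 0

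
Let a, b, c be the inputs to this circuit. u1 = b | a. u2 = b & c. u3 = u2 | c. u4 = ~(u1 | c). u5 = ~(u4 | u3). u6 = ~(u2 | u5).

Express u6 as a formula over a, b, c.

u1 = b | a
u2 = b & c
u3 = u2 | c = (b & c) | c
u4 = ~(u1 | c) = ~((b | a) | c)
u5 = ~(u4 | u3) = ~((~((b | a) | c)) | ((b & c) | c))
u6 = ~(u2 | u5) = ~((b & c) | (~((~((b | a) | c)) | ((b & c) | c))))

~((b & c) | (~((~((b | a) | c)) | ((b & c) | c))))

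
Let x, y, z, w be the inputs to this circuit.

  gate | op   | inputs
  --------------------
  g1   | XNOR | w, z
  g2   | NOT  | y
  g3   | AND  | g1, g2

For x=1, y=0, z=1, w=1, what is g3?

g1 = 1 XNOR 1 = 1
g2 = NOT 0 = 1
g3 = 1 AND 1 = 1

1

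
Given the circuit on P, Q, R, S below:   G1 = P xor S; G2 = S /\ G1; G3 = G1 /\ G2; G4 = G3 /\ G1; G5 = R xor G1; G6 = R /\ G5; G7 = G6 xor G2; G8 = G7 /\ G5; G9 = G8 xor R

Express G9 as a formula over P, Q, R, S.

(((R /\ (R xor (P xor S))) xor (S /\ (P xor S))) /\ (R xor (P xor S))) xor R

G1 = P xor S
G2 = S /\ G1 = S /\ (P xor S)
G5 = R xor G1 = R xor (P xor S)
G6 = R /\ G5 = R /\ (R xor (P xor S))
G7 = G6 xor G2 = (R /\ (R xor (P xor S))) xor (S /\ (P xor S))
G8 = G7 /\ G5 = ((R /\ (R xor (P xor S))) xor (S /\ (P xor S))) /\ (R xor (P xor S))
G9 = G8 xor R = (((R /\ (R xor (P xor S))) xor (S /\ (P xor S))) /\ (R xor (P xor S))) xor R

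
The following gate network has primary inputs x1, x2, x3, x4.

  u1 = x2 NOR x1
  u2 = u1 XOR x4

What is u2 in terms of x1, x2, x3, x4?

u1 = x2 NOR x1
u2 = u1 XOR x4 = (x2 NOR x1) XOR x4

(x2 NOR x1) XOR x4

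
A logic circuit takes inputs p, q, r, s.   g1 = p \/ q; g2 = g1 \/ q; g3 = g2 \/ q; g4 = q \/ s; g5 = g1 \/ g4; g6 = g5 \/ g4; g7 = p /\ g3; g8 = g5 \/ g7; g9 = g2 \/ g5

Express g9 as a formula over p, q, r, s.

((p \/ q) \/ q) \/ ((p \/ q) \/ (q \/ s))

g1 = p \/ q
g2 = g1 \/ q = (p \/ q) \/ q
g4 = q \/ s
g5 = g1 \/ g4 = (p \/ q) \/ (q \/ s)
g9 = g2 \/ g5 = ((p \/ q) \/ q) \/ ((p \/ q) \/ (q \/ s))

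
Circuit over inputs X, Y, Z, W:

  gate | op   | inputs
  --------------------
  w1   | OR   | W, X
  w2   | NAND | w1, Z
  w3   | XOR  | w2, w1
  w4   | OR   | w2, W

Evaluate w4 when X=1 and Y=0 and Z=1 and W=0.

w1 = 0 OR 1 = 1
w2 = 1 NAND 1 = 0
w4 = 0 OR 0 = 0

0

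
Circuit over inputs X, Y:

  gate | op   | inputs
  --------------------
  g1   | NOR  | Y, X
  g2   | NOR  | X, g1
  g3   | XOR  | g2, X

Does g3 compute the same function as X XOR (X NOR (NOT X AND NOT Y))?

g1 = Y NOR X
g2 = X NOR g1 = X NOR (Y NOR X)
g3 = g2 XOR X = (X NOR (Y NOR X)) XOR X
At X=0, Y=0: circuit gives 0, formula gives 0.
At X=0, Y=1: circuit gives 1, formula gives 1.
Agrees on all 4 inputs.

Yes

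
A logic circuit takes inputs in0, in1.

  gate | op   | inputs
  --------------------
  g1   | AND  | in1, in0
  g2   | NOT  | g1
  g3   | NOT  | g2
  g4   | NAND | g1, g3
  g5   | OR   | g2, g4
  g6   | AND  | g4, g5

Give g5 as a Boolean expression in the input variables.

NOT (in1 AND in0) OR ((in1 AND in0) NAND NOT NOT (in1 AND in0))

g1 = in1 AND in0
g2 = NOT g1 = NOT (in1 AND in0)
g3 = NOT g2 = NOT NOT (in1 AND in0)
g4 = g1 NAND g3 = (in1 AND in0) NAND NOT NOT (in1 AND in0)
g5 = g2 OR g4 = NOT (in1 AND in0) OR ((in1 AND in0) NAND NOT NOT (in1 AND in0))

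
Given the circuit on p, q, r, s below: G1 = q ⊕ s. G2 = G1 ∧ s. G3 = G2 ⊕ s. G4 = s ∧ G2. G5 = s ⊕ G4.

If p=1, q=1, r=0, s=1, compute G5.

G1 = 1 ⊕ 1 = 0
G2 = 0 ∧ 1 = 0
G4 = 1 ∧ 0 = 0
G5 = 1 ⊕ 0 = 1

1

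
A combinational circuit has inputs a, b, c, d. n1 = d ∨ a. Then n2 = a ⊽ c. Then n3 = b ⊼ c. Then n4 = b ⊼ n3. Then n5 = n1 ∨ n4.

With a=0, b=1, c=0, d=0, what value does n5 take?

n1 = 0 ∨ 0 = 0
n3 = 1 ⊼ 0 = 1
n4 = 1 ⊼ 1 = 0
n5 = 0 ∨ 0 = 0

0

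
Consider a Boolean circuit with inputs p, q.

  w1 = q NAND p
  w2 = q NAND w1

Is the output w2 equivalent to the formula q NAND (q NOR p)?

w1 = q NAND p
w2 = q NAND w1 = q NAND (q NAND p)
At p=0, q=1: circuit gives 0, formula gives 1.

No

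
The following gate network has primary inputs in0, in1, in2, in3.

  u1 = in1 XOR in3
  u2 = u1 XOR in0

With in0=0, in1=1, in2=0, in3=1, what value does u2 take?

0

u1 = 1 XOR 1 = 0
u2 = 0 XOR 0 = 0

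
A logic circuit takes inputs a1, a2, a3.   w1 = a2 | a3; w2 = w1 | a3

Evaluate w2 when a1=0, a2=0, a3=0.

0

w1 = 0 | 0 = 0
w2 = 0 | 0 = 0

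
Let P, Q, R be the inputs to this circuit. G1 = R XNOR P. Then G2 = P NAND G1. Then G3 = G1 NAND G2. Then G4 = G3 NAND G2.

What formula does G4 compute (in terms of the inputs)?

G1 = R XNOR P
G2 = P NAND G1 = P NAND (R XNOR P)
G3 = G1 NAND G2 = (R XNOR P) NAND (P NAND (R XNOR P))
G4 = G3 NAND G2 = ((R XNOR P) NAND (P NAND (R XNOR P))) NAND (P NAND (R XNOR P))

((R XNOR P) NAND (P NAND (R XNOR P))) NAND (P NAND (R XNOR P))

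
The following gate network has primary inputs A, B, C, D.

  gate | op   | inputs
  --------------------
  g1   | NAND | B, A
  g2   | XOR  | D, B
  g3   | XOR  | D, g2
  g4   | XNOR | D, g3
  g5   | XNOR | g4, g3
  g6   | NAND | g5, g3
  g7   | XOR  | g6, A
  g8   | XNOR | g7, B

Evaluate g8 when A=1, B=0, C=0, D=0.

1

g2 = 0 XOR 0 = 0
g3 = 0 XOR 0 = 0
g4 = 0 XNOR 0 = 1
g5 = 1 XNOR 0 = 0
g6 = 0 NAND 0 = 1
g7 = 1 XOR 1 = 0
g8 = 0 XNOR 0 = 1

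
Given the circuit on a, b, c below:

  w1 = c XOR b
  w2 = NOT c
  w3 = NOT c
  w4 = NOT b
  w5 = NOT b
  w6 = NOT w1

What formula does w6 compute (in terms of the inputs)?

w1 = c XOR b
w6 = NOT w1 = NOT (c XOR b)

NOT (c XOR b)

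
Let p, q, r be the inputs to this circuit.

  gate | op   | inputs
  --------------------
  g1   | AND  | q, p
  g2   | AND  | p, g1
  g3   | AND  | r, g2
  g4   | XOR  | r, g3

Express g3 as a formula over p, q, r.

g1 = q AND p
g2 = p AND g1 = p AND (q AND p)
g3 = r AND g2 = r AND (p AND (q AND p))

r AND (p AND (q AND p))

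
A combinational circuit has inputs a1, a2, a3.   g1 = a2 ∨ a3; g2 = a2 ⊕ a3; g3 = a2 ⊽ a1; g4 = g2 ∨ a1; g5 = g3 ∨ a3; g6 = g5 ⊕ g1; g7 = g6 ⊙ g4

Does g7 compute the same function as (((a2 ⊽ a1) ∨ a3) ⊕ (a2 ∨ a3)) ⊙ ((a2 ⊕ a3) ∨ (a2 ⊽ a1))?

g1 = a2 ∨ a3
g2 = a2 ⊕ a3
g3 = a2 ⊽ a1
g4 = g2 ∨ a1 = (a2 ⊕ a3) ∨ a1
g5 = g3 ∨ a3 = (a2 ⊽ a1) ∨ a3
g6 = g5 ⊕ g1 = ((a2 ⊽ a1) ∨ a3) ⊕ (a2 ∨ a3)
g7 = g6 ⊙ g4 = (((a2 ⊽ a1) ∨ a3) ⊕ (a2 ∨ a3)) ⊙ ((a2 ⊕ a3) ∨ a1)
At a1=0, a2=0, a3=0: circuit gives 0, formula gives 1.

No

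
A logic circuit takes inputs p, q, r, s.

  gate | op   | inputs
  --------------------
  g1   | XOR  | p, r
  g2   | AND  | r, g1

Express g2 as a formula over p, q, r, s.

r AND (p XOR r)

g1 = p XOR r
g2 = r AND g1 = r AND (p XOR r)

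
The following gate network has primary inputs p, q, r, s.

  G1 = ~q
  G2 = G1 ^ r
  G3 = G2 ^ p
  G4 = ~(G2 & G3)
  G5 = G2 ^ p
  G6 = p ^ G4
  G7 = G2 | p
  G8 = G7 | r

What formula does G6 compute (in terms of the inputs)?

p ^ (~((~q ^ r) & ((~q ^ r) ^ p)))

G1 = ~q
G2 = G1 ^ r = ~q ^ r
G3 = G2 ^ p = (~q ^ r) ^ p
G4 = ~(G2 & G3) = ~((~q ^ r) & ((~q ^ r) ^ p))
G6 = p ^ G4 = p ^ (~((~q ^ r) & ((~q ^ r) ^ p)))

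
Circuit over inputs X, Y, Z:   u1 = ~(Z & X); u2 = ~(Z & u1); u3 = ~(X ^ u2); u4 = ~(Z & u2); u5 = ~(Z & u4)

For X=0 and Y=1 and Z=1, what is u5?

0

u1 = ~(1 & 0) = 1
u2 = ~(1 & 1) = 0
u4 = ~(1 & 0) = 1
u5 = ~(1 & 1) = 0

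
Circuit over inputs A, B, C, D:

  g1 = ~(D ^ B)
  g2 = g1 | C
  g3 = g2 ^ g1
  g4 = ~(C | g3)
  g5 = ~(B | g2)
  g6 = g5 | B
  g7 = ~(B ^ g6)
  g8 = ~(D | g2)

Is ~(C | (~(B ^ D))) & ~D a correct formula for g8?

g1 = ~(D ^ B)
g2 = g1 | C = (~(D ^ B)) | C
g8 = ~(D | g2) = ~(D | ((~(D ^ B)) | C))
At A=0, B=0, C=0, D=0: circuit gives 0, formula gives 0.
At A=0, B=1, C=0, D=0: circuit gives 1, formula gives 1.
Agrees on all 16 inputs.

Yes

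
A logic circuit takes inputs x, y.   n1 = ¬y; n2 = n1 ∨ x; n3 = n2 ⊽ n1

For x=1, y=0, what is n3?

n1 = ¬0 = 1
n2 = 1 ∨ 1 = 1
n3 = 1 ⊽ 1 = 0

0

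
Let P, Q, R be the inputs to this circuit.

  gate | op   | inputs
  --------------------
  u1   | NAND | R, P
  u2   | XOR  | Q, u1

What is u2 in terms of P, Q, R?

Q XOR (R NAND P)

u1 = R NAND P
u2 = Q XOR u1 = Q XOR (R NAND P)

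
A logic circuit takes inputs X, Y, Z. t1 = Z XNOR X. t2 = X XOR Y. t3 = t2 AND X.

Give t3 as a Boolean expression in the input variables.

(X XOR Y) AND X

t2 = X XOR Y
t3 = t2 AND X = (X XOR Y) AND X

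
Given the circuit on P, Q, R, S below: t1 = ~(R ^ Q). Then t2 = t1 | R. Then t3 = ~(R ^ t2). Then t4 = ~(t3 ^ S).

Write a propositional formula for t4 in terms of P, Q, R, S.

t1 = ~(R ^ Q)
t2 = t1 | R = (~(R ^ Q)) | R
t3 = ~(R ^ t2) = ~(R ^ ((~(R ^ Q)) | R))
t4 = ~(t3 ^ S) = ~((~(R ^ ((~(R ^ Q)) | R))) ^ S)

~((~(R ^ ((~(R ^ Q)) | R))) ^ S)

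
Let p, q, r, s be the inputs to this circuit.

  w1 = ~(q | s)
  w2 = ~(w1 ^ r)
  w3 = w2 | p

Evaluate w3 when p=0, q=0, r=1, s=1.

w1 = ~(0 | 1) = 0
w2 = ~(0 ^ 1) = 0
w3 = 0 | 0 = 0

0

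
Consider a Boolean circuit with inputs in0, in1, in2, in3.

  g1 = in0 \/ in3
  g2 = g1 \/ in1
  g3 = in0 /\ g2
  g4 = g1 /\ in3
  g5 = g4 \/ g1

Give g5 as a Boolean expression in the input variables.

((in0 \/ in3) /\ in3) \/ (in0 \/ in3)

g1 = in0 \/ in3
g4 = g1 /\ in3 = (in0 \/ in3) /\ in3
g5 = g4 \/ g1 = ((in0 \/ in3) /\ in3) \/ (in0 \/ in3)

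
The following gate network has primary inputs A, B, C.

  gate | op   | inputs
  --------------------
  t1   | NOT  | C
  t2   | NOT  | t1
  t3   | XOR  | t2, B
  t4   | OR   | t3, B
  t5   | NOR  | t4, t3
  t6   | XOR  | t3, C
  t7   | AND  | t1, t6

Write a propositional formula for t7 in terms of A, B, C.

NOT C AND ((NOT NOT C XOR B) XOR C)

t1 = NOT C
t2 = NOT t1 = NOT NOT C
t3 = t2 XOR B = NOT NOT C XOR B
t6 = t3 XOR C = (NOT NOT C XOR B) XOR C
t7 = t1 AND t6 = NOT C AND ((NOT NOT C XOR B) XOR C)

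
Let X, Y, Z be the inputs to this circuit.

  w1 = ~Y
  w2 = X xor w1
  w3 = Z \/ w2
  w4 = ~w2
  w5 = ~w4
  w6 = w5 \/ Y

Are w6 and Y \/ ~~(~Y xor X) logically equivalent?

Yes

w1 = ~Y
w2 = X xor w1 = X xor ~Y
w4 = ~w2 = ~(X xor ~Y)
w5 = ~w4 = ~~(X xor ~Y)
w6 = w5 \/ Y = ~~(X xor ~Y) \/ Y
At X=1, Y=0, Z=0: circuit gives 0, formula gives 0.
At X=0, Y=0, Z=0: circuit gives 1, formula gives 1.
Agrees on all 8 inputs.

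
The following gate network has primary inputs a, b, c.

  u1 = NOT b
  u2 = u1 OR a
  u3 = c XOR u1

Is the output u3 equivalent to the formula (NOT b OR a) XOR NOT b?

No

u1 = NOT b
u3 = c XOR u1 = c XOR NOT b
At a=0, b=0, c=0: circuit gives 1, formula gives 0.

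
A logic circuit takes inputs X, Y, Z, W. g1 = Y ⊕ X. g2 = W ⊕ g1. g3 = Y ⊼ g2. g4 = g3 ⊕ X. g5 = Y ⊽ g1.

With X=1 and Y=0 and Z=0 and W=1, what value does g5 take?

0

g1 = 0 ⊕ 1 = 1
g5 = 0 ⊽ 1 = 0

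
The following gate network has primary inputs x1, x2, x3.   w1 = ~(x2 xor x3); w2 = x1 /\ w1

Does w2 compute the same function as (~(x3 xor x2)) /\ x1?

w1 = ~(x2 xor x3)
w2 = x1 /\ w1 = x1 /\ (~(x2 xor x3))
At x1=0, x2=0, x3=0: circuit gives 0, formula gives 0.
At x1=1, x2=0, x3=0: circuit gives 1, formula gives 1.
Agrees on all 8 inputs.

Yes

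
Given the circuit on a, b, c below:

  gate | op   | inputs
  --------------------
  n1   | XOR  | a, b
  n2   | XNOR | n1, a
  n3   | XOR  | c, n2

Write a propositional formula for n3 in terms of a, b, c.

c XOR ((a XOR b) XNOR a)

n1 = a XOR b
n2 = n1 XNOR a = (a XOR b) XNOR a
n3 = c XOR n2 = c XOR ((a XOR b) XNOR a)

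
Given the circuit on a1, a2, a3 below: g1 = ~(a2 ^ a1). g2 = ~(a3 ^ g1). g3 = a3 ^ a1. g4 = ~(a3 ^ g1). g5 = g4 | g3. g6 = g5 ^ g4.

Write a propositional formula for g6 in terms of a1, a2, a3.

g1 = ~(a2 ^ a1)
g3 = a3 ^ a1
g4 = ~(a3 ^ g1) = ~(a3 ^ (~(a2 ^ a1)))
g5 = g4 | g3 = (~(a3 ^ (~(a2 ^ a1)))) | (a3 ^ a1)
g6 = g5 ^ g4 = ((~(a3 ^ (~(a2 ^ a1)))) | (a3 ^ a1)) ^ (~(a3 ^ (~(a2 ^ a1))))

((~(a3 ^ (~(a2 ^ a1)))) | (a3 ^ a1)) ^ (~(a3 ^ (~(a2 ^ a1))))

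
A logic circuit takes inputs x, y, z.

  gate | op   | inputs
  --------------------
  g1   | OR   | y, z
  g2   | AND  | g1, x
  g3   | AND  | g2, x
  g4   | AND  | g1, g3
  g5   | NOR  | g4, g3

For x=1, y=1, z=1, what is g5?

g1 = 1 OR 1 = 1
g2 = 1 AND 1 = 1
g3 = 1 AND 1 = 1
g4 = 1 AND 1 = 1
g5 = 1 NOR 1 = 0

0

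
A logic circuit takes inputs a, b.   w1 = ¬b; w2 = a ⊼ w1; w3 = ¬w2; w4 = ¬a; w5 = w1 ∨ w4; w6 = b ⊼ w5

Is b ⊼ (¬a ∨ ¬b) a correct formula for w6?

Yes

w1 = ¬b
w4 = ¬a
w5 = w1 ∨ w4 = ¬b ∨ ¬a
w6 = b ⊼ w5 = b ⊼ (¬b ∨ ¬a)
At a=0, b=1: circuit gives 0, formula gives 0.
At a=0, b=0: circuit gives 1, formula gives 1.
Agrees on all 4 inputs.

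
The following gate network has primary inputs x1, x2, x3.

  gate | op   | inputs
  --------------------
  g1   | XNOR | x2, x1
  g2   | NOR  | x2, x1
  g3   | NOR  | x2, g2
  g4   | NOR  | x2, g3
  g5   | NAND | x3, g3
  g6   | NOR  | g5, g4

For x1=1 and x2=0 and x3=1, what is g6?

1

g2 = 0 NOR 1 = 0
g3 = 0 NOR 0 = 1
g4 = 0 NOR 1 = 0
g5 = 1 NAND 1 = 0
g6 = 0 NOR 0 = 1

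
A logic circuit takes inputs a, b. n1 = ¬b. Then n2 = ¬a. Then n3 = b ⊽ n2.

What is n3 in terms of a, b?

b ⊽ ¬a

n2 = ¬a
n3 = b ⊽ n2 = b ⊽ ¬a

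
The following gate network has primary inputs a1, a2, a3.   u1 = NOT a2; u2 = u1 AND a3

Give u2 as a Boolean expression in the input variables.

NOT a2 AND a3

u1 = NOT a2
u2 = u1 AND a3 = NOT a2 AND a3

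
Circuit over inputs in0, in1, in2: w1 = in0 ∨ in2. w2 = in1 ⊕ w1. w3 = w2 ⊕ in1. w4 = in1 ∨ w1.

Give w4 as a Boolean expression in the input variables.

in1 ∨ (in0 ∨ in2)

w1 = in0 ∨ in2
w4 = in1 ∨ w1 = in1 ∨ (in0 ∨ in2)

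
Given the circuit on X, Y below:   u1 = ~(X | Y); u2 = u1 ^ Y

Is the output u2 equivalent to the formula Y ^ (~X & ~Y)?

u1 = ~(X | Y)
u2 = u1 ^ Y = (~(X | Y)) ^ Y
At X=1, Y=0: circuit gives 0, formula gives 0.
At X=0, Y=0: circuit gives 1, formula gives 1.
Agrees on all 4 inputs.

Yes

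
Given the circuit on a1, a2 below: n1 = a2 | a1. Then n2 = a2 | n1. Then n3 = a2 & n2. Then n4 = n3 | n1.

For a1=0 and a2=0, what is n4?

n1 = 0 | 0 = 0
n2 = 0 | 0 = 0
n3 = 0 & 0 = 0
n4 = 0 | 0 = 0

0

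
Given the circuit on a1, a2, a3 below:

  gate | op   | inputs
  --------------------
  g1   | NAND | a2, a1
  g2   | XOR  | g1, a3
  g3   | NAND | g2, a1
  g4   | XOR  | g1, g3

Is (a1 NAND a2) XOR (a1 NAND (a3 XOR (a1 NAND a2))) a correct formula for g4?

g1 = a2 NAND a1
g2 = g1 XOR a3 = (a2 NAND a1) XOR a3
g3 = g2 NAND a1 = ((a2 NAND a1) XOR a3) NAND a1
g4 = g1 XOR g3 = (a2 NAND a1) XOR (((a2 NAND a1) XOR a3) NAND a1)
At a1=0, a2=0, a3=0: circuit gives 0, formula gives 0.
At a1=1, a2=0, a3=0: circuit gives 1, formula gives 1.
Agrees on all 8 inputs.

Yes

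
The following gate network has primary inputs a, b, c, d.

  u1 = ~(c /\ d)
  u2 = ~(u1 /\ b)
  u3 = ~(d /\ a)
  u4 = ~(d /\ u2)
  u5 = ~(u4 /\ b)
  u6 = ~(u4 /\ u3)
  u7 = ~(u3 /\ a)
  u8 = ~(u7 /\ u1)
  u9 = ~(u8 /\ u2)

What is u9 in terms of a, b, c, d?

~((~((~((~(d /\ a)) /\ a)) /\ (~(c /\ d)))) /\ (~((~(c /\ d)) /\ b)))

u1 = ~(c /\ d)
u2 = ~(u1 /\ b) = ~((~(c /\ d)) /\ b)
u3 = ~(d /\ a)
u7 = ~(u3 /\ a) = ~((~(d /\ a)) /\ a)
u8 = ~(u7 /\ u1) = ~((~((~(d /\ a)) /\ a)) /\ (~(c /\ d)))
u9 = ~(u8 /\ u2) = ~((~((~((~(d /\ a)) /\ a)) /\ (~(c /\ d)))) /\ (~((~(c /\ d)) /\ b)))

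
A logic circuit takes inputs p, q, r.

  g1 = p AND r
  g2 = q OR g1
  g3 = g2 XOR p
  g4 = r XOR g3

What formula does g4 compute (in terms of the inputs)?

g1 = p AND r
g2 = q OR g1 = q OR (p AND r)
g3 = g2 XOR p = (q OR (p AND r)) XOR p
g4 = r XOR g3 = r XOR ((q OR (p AND r)) XOR p)

r XOR ((q OR (p AND r)) XOR p)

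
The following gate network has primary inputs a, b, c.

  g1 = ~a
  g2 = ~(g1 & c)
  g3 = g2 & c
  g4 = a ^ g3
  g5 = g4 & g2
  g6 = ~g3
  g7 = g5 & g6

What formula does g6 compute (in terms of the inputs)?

g1 = ~a
g2 = ~(g1 & c) = ~(~a & c)
g3 = g2 & c = (~(~a & c)) & c
g6 = ~g3 = ~((~(~a & c)) & c)

~((~(~a & c)) & c)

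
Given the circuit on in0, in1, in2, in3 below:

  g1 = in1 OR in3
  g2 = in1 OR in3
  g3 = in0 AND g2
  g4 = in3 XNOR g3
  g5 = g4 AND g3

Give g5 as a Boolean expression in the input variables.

(in3 XNOR (in0 AND (in1 OR in3))) AND (in0 AND (in1 OR in3))

g2 = in1 OR in3
g3 = in0 AND g2 = in0 AND (in1 OR in3)
g4 = in3 XNOR g3 = in3 XNOR (in0 AND (in1 OR in3))
g5 = g4 AND g3 = (in3 XNOR (in0 AND (in1 OR in3))) AND (in0 AND (in1 OR in3))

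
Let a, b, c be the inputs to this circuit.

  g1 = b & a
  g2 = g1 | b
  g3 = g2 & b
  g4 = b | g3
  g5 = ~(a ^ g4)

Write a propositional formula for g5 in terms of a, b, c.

g1 = b & a
g2 = g1 | b = (b & a) | b
g3 = g2 & b = ((b & a) | b) & b
g4 = b | g3 = b | (((b & a) | b) & b)
g5 = ~(a ^ g4) = ~(a ^ (b | (((b & a) | b) & b)))

~(a ^ (b | (((b & a) | b) & b)))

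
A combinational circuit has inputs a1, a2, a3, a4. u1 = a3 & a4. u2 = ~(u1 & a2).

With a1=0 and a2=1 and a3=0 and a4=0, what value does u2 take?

1

u1 = 0 & 0 = 0
u2 = ~(0 & 1) = 1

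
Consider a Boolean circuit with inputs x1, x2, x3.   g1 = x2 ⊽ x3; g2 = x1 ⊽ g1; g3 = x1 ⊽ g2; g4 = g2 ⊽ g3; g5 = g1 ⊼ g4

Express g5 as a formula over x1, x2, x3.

(x2 ⊽ x3) ⊼ ((x1 ⊽ (x2 ⊽ x3)) ⊽ (x1 ⊽ (x1 ⊽ (x2 ⊽ x3))))

g1 = x2 ⊽ x3
g2 = x1 ⊽ g1 = x1 ⊽ (x2 ⊽ x3)
g3 = x1 ⊽ g2 = x1 ⊽ (x1 ⊽ (x2 ⊽ x3))
g4 = g2 ⊽ g3 = (x1 ⊽ (x2 ⊽ x3)) ⊽ (x1 ⊽ (x1 ⊽ (x2 ⊽ x3)))
g5 = g1 ⊼ g4 = (x2 ⊽ x3) ⊼ ((x1 ⊽ (x2 ⊽ x3)) ⊽ (x1 ⊽ (x1 ⊽ (x2 ⊽ x3))))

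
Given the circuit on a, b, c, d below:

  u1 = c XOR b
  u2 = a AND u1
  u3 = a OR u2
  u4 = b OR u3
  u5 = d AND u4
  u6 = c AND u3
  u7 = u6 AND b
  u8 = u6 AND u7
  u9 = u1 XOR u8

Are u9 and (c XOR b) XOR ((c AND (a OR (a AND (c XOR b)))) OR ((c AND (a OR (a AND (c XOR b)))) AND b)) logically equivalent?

No

u1 = c XOR b
u2 = a AND u1 = a AND (c XOR b)
u3 = a OR u2 = a OR (a AND (c XOR b))
u6 = c AND u3 = c AND (a OR (a AND (c XOR b)))
u7 = u6 AND b = (c AND (a OR (a AND (c XOR b)))) AND b
u8 = u6 AND u7 = (c AND (a OR (a AND (c XOR b)))) AND ((c AND (a OR (a AND (c XOR b)))) AND b)
u9 = u1 XOR u8 = (c XOR b) XOR ((c AND (a OR (a AND (c XOR b)))) AND ((c AND (a OR (a AND (c XOR b)))) AND b))
At a=1, b=0, c=1, d=0: circuit gives 1, formula gives 0.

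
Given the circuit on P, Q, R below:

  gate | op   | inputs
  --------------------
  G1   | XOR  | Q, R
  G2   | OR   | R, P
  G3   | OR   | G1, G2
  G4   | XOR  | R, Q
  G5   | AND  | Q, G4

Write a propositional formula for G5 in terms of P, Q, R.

G4 = R XOR Q
G5 = Q AND G4 = Q AND (R XOR Q)

Q AND (R XOR Q)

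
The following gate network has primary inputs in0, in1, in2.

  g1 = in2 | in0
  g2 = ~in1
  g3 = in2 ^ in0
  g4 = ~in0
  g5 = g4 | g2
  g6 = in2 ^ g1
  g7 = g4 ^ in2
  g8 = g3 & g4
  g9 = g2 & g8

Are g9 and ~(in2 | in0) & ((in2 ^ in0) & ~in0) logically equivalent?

No

g2 = ~in1
g3 = in2 ^ in0
g4 = ~in0
g8 = g3 & g4 = (in2 ^ in0) & ~in0
g9 = g2 & g8 = ~in1 & ((in2 ^ in0) & ~in0)
At in0=0, in1=0, in2=1: circuit gives 1, formula gives 0.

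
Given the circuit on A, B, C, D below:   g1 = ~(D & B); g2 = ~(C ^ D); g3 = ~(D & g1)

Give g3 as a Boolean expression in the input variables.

~(D & (~(D & B)))

g1 = ~(D & B)
g3 = ~(D & g1) = ~(D & (~(D & B)))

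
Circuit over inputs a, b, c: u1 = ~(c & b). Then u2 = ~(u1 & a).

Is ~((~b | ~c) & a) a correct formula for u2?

u1 = ~(c & b)
u2 = ~(u1 & a) = ~((~(c & b)) & a)
At a=1, b=0, c=0: circuit gives 0, formula gives 0.
At a=0, b=0, c=0: circuit gives 1, formula gives 1.
Agrees on all 8 inputs.

Yes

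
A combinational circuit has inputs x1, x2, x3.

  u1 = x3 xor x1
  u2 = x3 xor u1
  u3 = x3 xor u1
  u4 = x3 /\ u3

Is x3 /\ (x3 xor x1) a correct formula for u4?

No

u1 = x3 xor x1
u3 = x3 xor u1 = x3 xor (x3 xor x1)
u4 = x3 /\ u3 = x3 /\ (x3 xor (x3 xor x1))
At x1=0, x2=0, x3=1: circuit gives 0, formula gives 1.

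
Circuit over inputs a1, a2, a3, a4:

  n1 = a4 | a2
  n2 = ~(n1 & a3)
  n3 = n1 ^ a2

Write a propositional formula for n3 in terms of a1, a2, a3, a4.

n1 = a4 | a2
n3 = n1 ^ a2 = (a4 | a2) ^ a2

(a4 | a2) ^ a2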